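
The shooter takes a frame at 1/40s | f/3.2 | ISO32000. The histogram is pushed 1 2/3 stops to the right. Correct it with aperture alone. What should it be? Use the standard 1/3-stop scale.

f/5.6

Overexposed by 1 2/3 stops → need 1 2/3 stops darker.
Aperture: f/3.2 → f/3.5 → f/4 → f/4.5 → f/5 → f/5.6.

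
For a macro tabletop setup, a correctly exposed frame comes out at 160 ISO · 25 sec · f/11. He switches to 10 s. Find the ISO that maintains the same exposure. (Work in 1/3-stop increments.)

Shutter speed: 25 → 20 → 15 → 13 → 10 — 1 1/3 stops shorter (darker).
Need 1 1/3 stops brighter from the ISO: 160 → 200 → 250 → 320 → 400.

ISO 400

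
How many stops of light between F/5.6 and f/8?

f/5.6 → f/8 — count the steps: 1 stop.

1 stop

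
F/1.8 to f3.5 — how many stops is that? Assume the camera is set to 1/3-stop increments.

2 stops

f/1.8 → f/2 → f/2.2 → f/2.5 → f/2.8 → f/3.2 → f/3.5 — count the steps: 6 third-stops = 2 stops.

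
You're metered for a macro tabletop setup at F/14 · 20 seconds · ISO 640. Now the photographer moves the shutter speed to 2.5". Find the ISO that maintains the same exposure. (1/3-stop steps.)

Shutter speed: 20 → 15 → 13 → 10 → 8 → 6 → 5 → 4 → 3.2 → 2.5 — 3 stops faster (darker).
Need 3 stops brighter from the ISO: 640 → 800 → 1000 → 1250 → 1600 → 2000 → 2500 → 3200 → 4000 → 5000.

ISO 5000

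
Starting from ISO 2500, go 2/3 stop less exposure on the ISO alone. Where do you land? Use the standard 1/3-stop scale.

ISO 1600

ISO: 2500 → 2000 → 1600 — 2/3 stop dropped (darker).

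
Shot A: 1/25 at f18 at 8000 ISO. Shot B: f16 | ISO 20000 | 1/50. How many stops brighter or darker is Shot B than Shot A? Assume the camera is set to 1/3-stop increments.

2/3 stop brighter

Aperture: f/18 → f/16 — 1/3 stop opened up (brighter).
Shutter speed: 1/25 → 1/30 → 1/40 → 1/50 — 1 stop shorter (darker).
ISO: 8000 → 10000 → 12800 → 16000 → 20000 — 1 1/3 stops higher (brighter).
Net: +1/3 −1 +1 1/3 = +2/3 stops.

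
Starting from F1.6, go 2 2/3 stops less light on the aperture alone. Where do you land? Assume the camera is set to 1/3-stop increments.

Aperture: f/1.6 → f/1.8 → f/2 → f/2.2 → f/2.5 → f/2.8 → f/3.2 → f/3.5 → f/4 — 2 2/3 stops narrower (darker).

f/4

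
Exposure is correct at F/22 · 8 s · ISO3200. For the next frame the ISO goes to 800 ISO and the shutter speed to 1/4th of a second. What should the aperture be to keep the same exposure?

ISO: 3200 → 1600 → 800 — 2 stops lower (darker).
Shutter speed: 8 → 4 → 2 → 1 → 1/2 → 1/4 — 5 stops faster (darker).
Net change so far: 7 stops darker. Offset with the aperture: f/22 → f/16 → f/11 → f/8 → f/5.6 → f/4 → f/2.8 → f/2.

f/2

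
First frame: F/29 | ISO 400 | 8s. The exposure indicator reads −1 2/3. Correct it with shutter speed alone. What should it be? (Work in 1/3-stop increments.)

Underexposed by 1 2/3 stops → need 1 2/3 stops brighter.
Shutter speed: 8 → 10 → 13 → 15 → 20 → 25.

25 s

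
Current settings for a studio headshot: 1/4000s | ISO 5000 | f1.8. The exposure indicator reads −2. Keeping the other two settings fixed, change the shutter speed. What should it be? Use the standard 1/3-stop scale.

1/1000s

Underexposed by 2 stops → need 2 stops brighter.
Shutter speed: 1/4000 → 1/3200 → 1/2500 → 1/2000 → 1/1600 → 1/1250 → 1/1000.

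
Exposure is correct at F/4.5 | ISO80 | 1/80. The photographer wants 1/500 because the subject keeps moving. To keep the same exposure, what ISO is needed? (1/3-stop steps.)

Shutter speed: 1/80 → 1/100 → 1/125 → 1/160 → 1/200 → 1/250 → 1/320 → 1/400 → 1/500 — 2 2/3 stops faster (darker).
Need 2 2/3 stops brighter from the ISO: 80 → 100 → 125 → 160 → 200 → 250 → 320 → 400 → 500.

ISO 500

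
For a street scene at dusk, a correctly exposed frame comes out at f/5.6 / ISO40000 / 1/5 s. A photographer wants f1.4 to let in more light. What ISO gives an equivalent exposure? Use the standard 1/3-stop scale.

ISO 2500

Aperture: f/5.6 → f/5 → f/4.5 → f/4 → f/3.5 → f/3.2 → f/2.8 → f/2.5 → f/2.2 → f/2 → f/1.8 → f/1.6 → f/1.4 — 4 stops wider (brighter).
Need 4 stops darker from the ISO: 40000 → 32000 → 25600 → 20000 → 16000 → 12800 → 10000 → 8000 → 6400 → 5000 → 4000 → 3200 → 2500.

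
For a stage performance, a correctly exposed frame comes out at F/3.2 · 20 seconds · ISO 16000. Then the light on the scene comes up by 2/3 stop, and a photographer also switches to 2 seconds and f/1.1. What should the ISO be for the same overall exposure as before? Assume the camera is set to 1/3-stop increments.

Scene light: 2/3 stop brighter.
Shutter speed: 20 → 15 → 13 → 10 → 8 → 6 → 5 → 4 → 3.2 → 2.5 → 2 — 3 1/3 stops shorter (darker).
Aperture: f/3.2 → f/2.8 → f/2.5 → f/2.2 → f/2 → f/1.8 → f/1.6 → f/1.4 → f/1.2 → f/1.1 — 3 stops opened up (brighter).
Net so far: 1/3 stop brighter. ISO: 16000 → 12800.

ISO 12800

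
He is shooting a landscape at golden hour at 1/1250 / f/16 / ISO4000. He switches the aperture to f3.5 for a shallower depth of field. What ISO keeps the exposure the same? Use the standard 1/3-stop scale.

ISO 200

Aperture: f/16 → f/14 → f/13 → f/11 → f/10 → f/9 → f/8 → f/7.1 → f/6.3 → f/5.6 → f/5 → f/4.5 → f/4 → f/3.5 — 4 1/3 stops larger aperture (brighter).
Need 4 1/3 stops darker from the ISO: 4000 → 3200 → 2500 → 2000 → 1600 → 1250 → 1000 → 800 → 640 → 500 → 400 → 320 → 250 → 200.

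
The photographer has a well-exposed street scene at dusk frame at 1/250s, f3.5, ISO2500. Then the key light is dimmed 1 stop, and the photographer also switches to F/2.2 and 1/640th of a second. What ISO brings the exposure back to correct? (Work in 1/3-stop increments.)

Scene light: 1 stop darker.
Aperture: f/3.5 → f/3.2 → f/2.8 → f/2.5 → f/2.2 — 1 1/3 stops larger aperture (brighter).
Shutter speed: 1/250 → 1/320 → 1/400 → 1/500 → 1/640 — 1 1/3 stops faster (darker).
Net so far: 1 stop darker. ISO: 2500 → 3200 → 4000 → 5000.

ISO 5000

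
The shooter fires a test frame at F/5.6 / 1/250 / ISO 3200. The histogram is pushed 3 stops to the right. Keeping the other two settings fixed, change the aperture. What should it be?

Overexposed by 3 stops → need 3 stops darker.
Aperture: f/5.6 → f/8 → f/11 → f/16.

f/16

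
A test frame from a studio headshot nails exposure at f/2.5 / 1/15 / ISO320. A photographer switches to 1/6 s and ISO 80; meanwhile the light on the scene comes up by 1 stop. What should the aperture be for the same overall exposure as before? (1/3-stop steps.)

f/2.8

Scene light: 1 stop brighter.
Shutter speed: 1/15 → 1/13 → 1/10 → 1/8 → 1/6 — 1 1/3 stops slower (brighter).
ISO: 320 → 250 → 200 → 160 → 125 → 100 → 80 — 2 stops lower (darker).
Net so far: 1/3 stop brighter. Aperture: f/2.5 → f/2.8.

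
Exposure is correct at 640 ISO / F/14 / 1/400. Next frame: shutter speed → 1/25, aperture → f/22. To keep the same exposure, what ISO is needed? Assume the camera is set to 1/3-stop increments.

Shutter speed: 1/400 → 1/320 → 1/250 → 1/200 → 1/160 → 1/125 → 1/100 → 1/80 → 1/60 → 1/50 → 1/40 → 1/30 → 1/25 — 4 stops slower (brighter).
Aperture: f/14 → f/16 → f/18 → f/20 → f/22 — 1 1/3 stops narrower (darker).
Net change so far: 2 2/3 stops brighter. Offset with the ISO: 640 → 500 → 400 → 320 → 250 → 200 → 160 → 125 → 100.

ISO 100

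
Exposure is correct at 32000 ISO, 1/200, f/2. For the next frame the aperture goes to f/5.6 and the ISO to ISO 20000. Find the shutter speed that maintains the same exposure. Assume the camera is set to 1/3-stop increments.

1/15s

Aperture: f/2 → f/2.2 → f/2.5 → f/2.8 → f/3.2 → f/3.5 → f/4 → f/4.5 → f/5 → f/5.6 — 3 stops narrower (darker).
ISO: 32000 → 25600 → 20000 — 2/3 stop lower (darker).
Net change so far: 3 2/3 stops darker. Offset with the shutter speed: 1/200 → 1/160 → 1/125 → 1/100 → 1/80 → 1/60 → 1/50 → 1/40 → 1/30 → 1/25 → 1/20 → 1/15.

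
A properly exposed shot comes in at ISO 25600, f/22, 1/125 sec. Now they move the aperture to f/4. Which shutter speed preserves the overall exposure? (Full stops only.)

Aperture: f/22 → f/16 → f/11 → f/8 → f/5.6 → f/4 — 5 stops wider (brighter).
Need 5 stops darker from the shutter speed: 1/125 → 1/250 → 1/500 → 1/1000 → 1/2000 → 1/4000.

1/4000s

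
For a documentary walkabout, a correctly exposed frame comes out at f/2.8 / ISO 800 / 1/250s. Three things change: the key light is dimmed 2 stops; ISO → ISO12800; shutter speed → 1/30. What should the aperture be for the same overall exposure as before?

f/16

Scene light: 2 stops darker.
ISO: 800 → 1600 → 3200 → 6400 → 12800 — 4 stops raised (brighter).
Shutter speed: 1/250 → 1/125 → 1/60 → 1/30 — 3 stops longer (brighter).
Net so far: 5 stops brighter. Aperture: f/2.8 → f/4 → f/5.6 → f/8 → f/11 → f/16.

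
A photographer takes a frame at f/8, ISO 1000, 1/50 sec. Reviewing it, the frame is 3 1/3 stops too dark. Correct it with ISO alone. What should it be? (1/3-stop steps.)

Underexposed by 3 1/3 stops → need 3 1/3 stops brighter.
ISO: 1000 → 1250 → 1600 → 2000 → 2500 → 3200 → 4000 → 5000 → 6400 → 8000 → 10000.

ISO 10000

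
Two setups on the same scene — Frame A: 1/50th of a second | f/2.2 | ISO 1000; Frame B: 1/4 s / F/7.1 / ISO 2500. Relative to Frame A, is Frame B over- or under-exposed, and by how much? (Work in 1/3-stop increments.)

1 2/3 stops brighter

Aperture: f/2.2 → f/2.5 → f/2.8 → f/3.2 → f/3.5 → f/4 → f/4.5 → f/5 → f/5.6 → f/6.3 → f/7.1 — 3 1/3 stops narrower (darker).
Shutter speed: 1/50 → 1/40 → 1/30 → 1/25 → 1/20 → 1/15 → 1/13 → 1/10 → 1/8 → 1/6 → 1/5 → 1/4 — 3 2/3 stops slower (brighter).
ISO: 1000 → 1250 → 1600 → 2000 → 2500 — 1 1/3 stops raised (brighter).
Net: −3 1/3 +3 2/3 +1 1/3 = +1 2/3 stops.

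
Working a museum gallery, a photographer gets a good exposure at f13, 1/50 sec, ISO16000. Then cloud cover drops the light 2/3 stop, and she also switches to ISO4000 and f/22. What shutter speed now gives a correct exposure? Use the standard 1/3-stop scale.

Scene light: 2/3 stop darker.
ISO: 16000 → 12800 → 10000 → 8000 → 6400 → 5000 → 4000 — 2 stops dropped (darker).
Aperture: f/13 → f/14 → f/16 → f/18 → f/20 → f/22 — 1 2/3 stops smaller aperture (darker).
Net so far: 4 1/3 stops darker. Shutter speed: 1/50 → 1/40 → 1/30 → 1/25 → 1/20 → 1/15 → 1/13 → 1/10 → 1/8 → 1/6 → 1/5 → 1/4 → 0.3 → 0.4.

0.4 s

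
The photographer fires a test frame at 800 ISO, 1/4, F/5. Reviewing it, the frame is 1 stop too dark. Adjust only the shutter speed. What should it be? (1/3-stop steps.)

Underexposed by 1 stop → need 1 stop brighter.
Shutter speed: 1/4 → 0.3 → 0.4 → 0.5.

0.5 s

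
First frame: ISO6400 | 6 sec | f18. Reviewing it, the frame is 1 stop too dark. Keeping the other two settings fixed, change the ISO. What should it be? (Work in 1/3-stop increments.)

Underexposed by 1 stop → need 1 stop brighter.
ISO: 6400 → 8000 → 10000 → 12800.

ISO 12800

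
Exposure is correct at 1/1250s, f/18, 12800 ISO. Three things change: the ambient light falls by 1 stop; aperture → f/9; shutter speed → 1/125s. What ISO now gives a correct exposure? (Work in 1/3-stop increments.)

ISO 640

Scene light: 1 stop darker.
Aperture: f/18 → f/16 → f/14 → f/13 → f/11 → f/10 → f/9 — 2 stops wider (brighter).
Shutter speed: 1/1250 → 1/1000 → 1/800 → 1/640 → 1/500 → 1/400 → 1/320 → 1/250 → 1/200 → 1/160 → 1/125 — 3 1/3 stops slower (brighter).
Net so far: 4 1/3 stops brighter. ISO: 12800 → 10000 → 8000 → 6400 → 5000 → 4000 → 3200 → 2500 → 2000 → 1600 → 1250 → 1000 → 800 → 640.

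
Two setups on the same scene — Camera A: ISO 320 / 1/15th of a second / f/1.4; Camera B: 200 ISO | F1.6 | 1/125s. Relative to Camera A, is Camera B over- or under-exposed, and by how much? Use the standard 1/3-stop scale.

Aperture: f/1.4 → f/1.6 — 1/3 stop narrower (darker).
Shutter speed: 1/15 → 1/20 → 1/25 → 1/30 → 1/40 → 1/50 → 1/60 → 1/80 → 1/100 → 1/125 — 3 stops shorter (darker).
ISO: 320 → 250 → 200 — 2/3 stop dropped (darker).
Net: −1/3 −3 −2/3 = −4 stops.

4 stops darker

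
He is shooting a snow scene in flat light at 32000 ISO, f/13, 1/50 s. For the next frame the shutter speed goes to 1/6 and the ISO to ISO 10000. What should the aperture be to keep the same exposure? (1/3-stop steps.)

Shutter speed: 1/50 → 1/40 → 1/30 → 1/25 → 1/20 → 1/15 → 1/13 → 1/10 → 1/8 → 1/6 — 3 stops longer (brighter).
ISO: 32000 → 25600 → 20000 → 16000 → 12800 → 10000 — 1 2/3 stops lower (darker).
Net change so far: 1 1/3 stops brighter. Offset with the aperture: f/13 → f/14 → f/16 → f/18 → f/20.

f/20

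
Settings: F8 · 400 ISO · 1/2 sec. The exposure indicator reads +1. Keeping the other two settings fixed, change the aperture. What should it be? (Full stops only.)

f/11

Overexposed by 1 stop → need 1 stop darker.
Aperture: f/8 → f/11.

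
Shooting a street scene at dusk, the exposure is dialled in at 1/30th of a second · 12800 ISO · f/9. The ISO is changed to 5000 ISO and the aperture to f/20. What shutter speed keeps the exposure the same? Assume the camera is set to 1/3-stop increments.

ISO: 12800 → 10000 → 8000 → 6400 → 5000 — 1 1/3 stops dropped (darker).
Aperture: f/9 → f/10 → f/11 → f/13 → f/14 → f/16 → f/18 → f/20 — 2 1/3 stops stopped down (darker).
Net change so far: 3 2/3 stops darker. Offset with the shutter speed: 1/30 → 1/25 → 1/20 → 1/15 → 1/13 → 1/10 → 1/8 → 1/6 → 1/5 → 1/4 → 0.3 → 0.4.

0.4 s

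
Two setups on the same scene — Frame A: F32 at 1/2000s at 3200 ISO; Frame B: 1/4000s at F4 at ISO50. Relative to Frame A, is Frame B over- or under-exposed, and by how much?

Aperture: f/32 → f/22 → f/16 → f/11 → f/8 → f/5.6 → f/4 — 6 stops larger aperture (brighter).
Shutter speed: 1/2000 → 1/4000 — 1 stop shorter (darker).
ISO: 3200 → 1600 → 800 → 400 → 200 → 100 → 50 — 6 stops lower (darker).
Net: +6 −1 −6 = −1 stop.

1 stop darker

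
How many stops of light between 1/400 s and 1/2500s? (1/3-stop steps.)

1/400 → 1/500 → 1/640 → 1/800 → 1/1000 → 1/1250 → 1/1600 → 1/2000 → 1/2500 — count the steps: 8 third-stops = 2 2/3 stops.

2 2/3 stops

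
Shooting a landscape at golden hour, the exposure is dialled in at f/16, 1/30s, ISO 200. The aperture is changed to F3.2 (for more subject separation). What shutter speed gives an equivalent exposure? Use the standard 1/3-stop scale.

1/800s

Aperture: f/16 → f/14 → f/13 → f/11 → f/10 → f/9 → f/8 → f/7.1 → f/6.3 → f/5.6 → f/5 → f/4.5 → f/4 → f/3.5 → f/3.2 — 4 2/3 stops opened up (brighter).
Need 4 2/3 stops darker from the shutter speed: 1/30 → 1/40 → 1/50 → 1/60 → 1/80 → 1/100 → 1/125 → 1/160 → 1/200 → 1/250 → 1/320 → 1/400 → 1/500 → 1/640 → 1/800.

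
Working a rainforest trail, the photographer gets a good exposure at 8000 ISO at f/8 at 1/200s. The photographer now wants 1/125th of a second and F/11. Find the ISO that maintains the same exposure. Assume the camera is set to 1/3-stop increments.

ISO 10000

Shutter speed: 1/200 → 1/160 → 1/125 — 2/3 stop longer (brighter).
Aperture: f/8 → f/9 → f/10 → f/11 — 1 stop narrower (darker).
Net change so far: 1/3 stop darker. Offset with the ISO: 8000 → 10000.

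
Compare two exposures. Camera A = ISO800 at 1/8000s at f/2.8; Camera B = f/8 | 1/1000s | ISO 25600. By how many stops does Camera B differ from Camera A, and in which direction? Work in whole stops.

5 stops brighter

Aperture: f/2.8 → f/4 → f/5.6 → f/8 — 3 stops stopped down (darker).
Shutter speed: 1/8000 → 1/4000 → 1/2000 → 1/1000 — 3 stops longer (brighter).
ISO: 800 → 1600 → 3200 → 6400 → 12800 → 25600 — 5 stops raised (brighter).
Net: −3 +3 +5 = +5 stops.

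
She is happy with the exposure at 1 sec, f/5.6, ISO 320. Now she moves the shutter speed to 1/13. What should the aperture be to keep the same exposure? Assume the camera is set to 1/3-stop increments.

f/1.6

Shutter speed: 1 → 0.8 → 0.6 → 0.5 → 0.4 → 0.3 → 1/4 → 1/5 → 1/6 → 1/8 → 1/10 → 1/13 — 3 2/3 stops shorter (darker).
Need 3 2/3 stops brighter from the aperture: f/5.6 → f/5 → f/4.5 → f/4 → f/3.5 → f/3.2 → f/2.8 → f/2.5 → f/2.2 → f/2 → f/1.8 → f/1.6.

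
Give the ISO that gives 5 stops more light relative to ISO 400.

ISO 12800

ISO: 400 → 800 → 1600 → 3200 → 6400 → 12800 — 5 stops raised (brighter).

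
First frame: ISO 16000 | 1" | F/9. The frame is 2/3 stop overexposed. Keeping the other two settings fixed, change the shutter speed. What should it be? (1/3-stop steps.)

0.6 s

Overexposed by 2/3 stop → need 2/3 stop darker.
Shutter speed: 1 → 0.8 → 0.6.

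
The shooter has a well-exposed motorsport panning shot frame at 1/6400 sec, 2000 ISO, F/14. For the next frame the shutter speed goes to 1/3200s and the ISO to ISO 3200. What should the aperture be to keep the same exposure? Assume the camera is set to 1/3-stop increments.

f/25

Shutter speed: 1/6400 → 1/5000 → 1/4000 → 1/3200 — 1 stop slower (brighter).
ISO: 2000 → 2500 → 3200 — 2/3 stop higher (brighter).
Net change so far: 1 2/3 stops brighter. Offset with the aperture: f/14 → f/16 → f/18 → f/20 → f/22 → f/25.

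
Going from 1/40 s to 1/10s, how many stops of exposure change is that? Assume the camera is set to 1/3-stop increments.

1/40 → 1/30 → 1/25 → 1/20 → 1/15 → 1/13 → 1/10 — count the steps: 6 third-stops = 2 stops.

2 stops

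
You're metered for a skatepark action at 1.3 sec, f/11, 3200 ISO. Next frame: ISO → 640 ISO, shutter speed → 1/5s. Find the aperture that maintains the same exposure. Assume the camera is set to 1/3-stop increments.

f/2

ISO: 3200 → 2500 → 2000 → 1600 → 1250 → 1000 → 800 → 640 — 2 1/3 stops lower (darker).
Shutter speed: 1.3 → 1 → 0.8 → 0.6 → 0.5 → 0.4 → 0.3 → 1/4 → 1/5 — 2 2/3 stops faster (darker).
Net change so far: 5 stops darker. Offset with the aperture: f/11 → f/10 → f/9 → f/8 → f/7.1 → f/6.3 → f/5.6 → f/5 → f/4.5 → f/4 → f/3.5 → f/3.2 → f/2.8 → f/2.5 → f/2.2 → f/2.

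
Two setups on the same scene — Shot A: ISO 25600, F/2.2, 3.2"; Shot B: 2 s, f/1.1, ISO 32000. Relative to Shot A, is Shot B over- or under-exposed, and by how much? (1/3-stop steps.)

Aperture: f/2.2 → f/2 → f/1.8 → f/1.6 → f/1.4 → f/1.2 → f/1.1 — 2 stops larger aperture (brighter).
Shutter speed: 3.2 → 2.5 → 2 — 2/3 stop faster (darker).
ISO: 25600 → 32000 — 1/3 stop raised (brighter).
Net: +2 −2/3 +1/3 = +1 2/3 stops.

1 2/3 stops brighter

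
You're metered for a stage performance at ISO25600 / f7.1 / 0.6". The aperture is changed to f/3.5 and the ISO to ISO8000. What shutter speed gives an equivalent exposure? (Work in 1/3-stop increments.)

Aperture: f/7.1 → f/6.3 → f/5.6 → f/5 → f/4.5 → f/4 → f/3.5 — 2 stops larger aperture (brighter).
ISO: 25600 → 20000 → 16000 → 12800 → 10000 → 8000 — 1 2/3 stops dropped (darker).
Net change so far: 1/3 stop brighter. Offset with the shutter speed: 0.6 → 0.5.

0.5 s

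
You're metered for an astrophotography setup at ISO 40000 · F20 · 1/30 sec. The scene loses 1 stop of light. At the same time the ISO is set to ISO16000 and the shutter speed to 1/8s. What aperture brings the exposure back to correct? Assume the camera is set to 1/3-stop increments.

Scene light: 1 stop darker.
ISO: 40000 → 32000 → 25600 → 20000 → 16000 — 1 1/3 stops dropped (darker).
Shutter speed: 1/30 → 1/25 → 1/20 → 1/15 → 1/13 → 1/10 → 1/8 — 2 stops longer (brighter).
Net so far: 1/3 stop darker. Aperture: f/20 → f/18.

f/18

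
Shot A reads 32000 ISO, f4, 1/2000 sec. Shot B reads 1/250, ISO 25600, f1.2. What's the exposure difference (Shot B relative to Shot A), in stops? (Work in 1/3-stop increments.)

6 stops brighter

Aperture: f/4 → f/3.5 → f/3.2 → f/2.8 → f/2.5 → f/2.2 → f/2 → f/1.8 → f/1.6 → f/1.4 → f/1.2 — 3 1/3 stops larger aperture (brighter).
Shutter speed: 1/2000 → 1/1600 → 1/1250 → 1/1000 → 1/800 → 1/640 → 1/500 → 1/400 → 1/320 → 1/250 — 3 stops slower (brighter).
ISO: 32000 → 25600 — 1/3 stop dropped (darker).
Net: +3 1/3 +3 −1/3 = +6 stops.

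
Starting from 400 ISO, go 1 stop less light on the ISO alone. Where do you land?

ISO: 400 → 200 — 1 stop dropped (darker).

ISO 200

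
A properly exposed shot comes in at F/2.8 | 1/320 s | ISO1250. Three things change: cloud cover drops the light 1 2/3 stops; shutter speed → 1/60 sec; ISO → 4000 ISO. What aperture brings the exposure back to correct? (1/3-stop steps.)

Scene light: 1 2/3 stops darker.
Shutter speed: 1/320 → 1/250 → 1/200 → 1/160 → 1/125 → 1/100 → 1/80 → 1/60 — 2 1/3 stops longer (brighter).
ISO: 1250 → 1600 → 2000 → 2500 → 3200 → 4000 — 1 2/3 stops raised (brighter).
Net so far: 2 1/3 stops brighter. Aperture: f/2.8 → f/3.2 → f/3.5 → f/4 → f/4.5 → f/5 → f/5.6 → f/6.3.

f/6.3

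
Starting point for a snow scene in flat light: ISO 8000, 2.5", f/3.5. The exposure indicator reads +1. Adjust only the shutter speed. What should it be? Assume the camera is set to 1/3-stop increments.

1.3 s

Overexposed by 1 stop → need 1 stop darker.
Shutter speed: 2.5 → 2 → 1.6 → 1.3.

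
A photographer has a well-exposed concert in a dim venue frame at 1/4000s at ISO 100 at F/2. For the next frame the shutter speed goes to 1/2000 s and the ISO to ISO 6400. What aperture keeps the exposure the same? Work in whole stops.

Shutter speed: 1/4000 → 1/2000 — 1 stop slower (brighter).
ISO: 100 → 200 → 400 → 800 → 1600 → 3200 → 6400 — 6 stops raised (brighter).
Net change so far: 7 stops brighter. Offset with the aperture: f/2 → f/2.8 → f/4 → f/5.6 → f/8 → f/11 → f/16 → f/22.

f/22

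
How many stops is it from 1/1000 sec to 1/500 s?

1 stop

1/1000 → 1/500 — count the steps: 1 stop.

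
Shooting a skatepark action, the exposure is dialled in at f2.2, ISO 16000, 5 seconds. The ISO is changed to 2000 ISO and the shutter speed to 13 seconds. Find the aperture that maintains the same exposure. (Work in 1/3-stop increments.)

ISO: 16000 → 12800 → 10000 → 8000 → 6400 → 5000 → 4000 → 3200 → 2500 → 2000 — 3 stops dropped (darker).
Shutter speed: 5 → 6 → 8 → 10 → 13 — 1 1/3 stops longer (brighter).
Net change so far: 1 2/3 stops darker. Offset with the aperture: f/2.2 → f/2 → f/1.8 → f/1.6 → f/1.4 → f/1.2.

f/1.2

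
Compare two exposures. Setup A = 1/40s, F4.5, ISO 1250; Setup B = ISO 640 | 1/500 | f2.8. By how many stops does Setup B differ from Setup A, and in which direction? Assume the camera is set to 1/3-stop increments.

3 1/3 stops darker

Aperture: f/4.5 → f/4 → f/3.5 → f/3.2 → f/2.8 — 1 1/3 stops larger aperture (brighter).
Shutter speed: 1/40 → 1/50 → 1/60 → 1/80 → 1/100 → 1/125 → 1/160 → 1/200 → 1/250 → 1/320 → 1/400 → 1/500 — 3 2/3 stops faster (darker).
ISO: 1250 → 1000 → 800 → 640 — 1 stop dropped (darker).
Net: +1 1/3 −3 2/3 −1 = −3 1/3 stops.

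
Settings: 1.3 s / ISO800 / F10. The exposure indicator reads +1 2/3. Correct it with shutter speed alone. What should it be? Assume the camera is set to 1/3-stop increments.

Overexposed by 1 2/3 stops → need 1 2/3 stops darker.
Shutter speed: 1.3 → 1 → 0.8 → 0.6 → 0.5 → 0.4.

0.4 s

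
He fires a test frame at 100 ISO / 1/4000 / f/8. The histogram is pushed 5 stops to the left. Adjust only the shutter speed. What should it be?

1/125s

Underexposed by 5 stops → need 5 stops brighter.
Shutter speed: 1/4000 → 1/2000 → 1/1000 → 1/500 → 1/250 → 1/125.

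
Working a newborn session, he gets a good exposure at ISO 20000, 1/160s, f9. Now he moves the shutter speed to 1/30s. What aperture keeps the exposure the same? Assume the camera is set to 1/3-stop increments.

f/20

Shutter speed: 1/160 → 1/125 → 1/100 → 1/80 → 1/60 → 1/50 → 1/40 → 1/30 — 2 1/3 stops longer (brighter).
Need 2 1/3 stops darker from the aperture: f/9 → f/10 → f/11 → f/13 → f/14 → f/16 → f/18 → f/20.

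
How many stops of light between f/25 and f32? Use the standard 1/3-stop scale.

2/3 stop

f/25 → f/29 → f/32 — count the steps: 2 third-stops = 2/3 stop.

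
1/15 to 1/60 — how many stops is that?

2 stops

1/15 → 1/30 → 1/60 — count the steps: 2 stops.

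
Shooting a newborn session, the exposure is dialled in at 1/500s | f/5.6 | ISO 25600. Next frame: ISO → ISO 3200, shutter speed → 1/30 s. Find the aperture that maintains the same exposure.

f/8

ISO: 25600 → 12800 → 6400 → 3200 — 3 stops lower (darker).
Shutter speed: 1/500 → 1/250 → 1/125 → 1/60 → 1/30 — 4 stops longer (brighter).
Net change so far: 1 stop brighter. Offset with the aperture: f/5.6 → f/8.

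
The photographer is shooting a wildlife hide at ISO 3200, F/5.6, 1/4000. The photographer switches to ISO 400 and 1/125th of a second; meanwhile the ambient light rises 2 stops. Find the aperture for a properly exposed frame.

f/22

Scene light: 2 stops brighter.
ISO: 3200 → 1600 → 800 → 400 — 3 stops lower (darker).
Shutter speed: 1/4000 → 1/2000 → 1/1000 → 1/500 → 1/250 → 1/125 — 5 stops slower (brighter).
Net so far: 4 stops brighter. Aperture: f/5.6 → f/8 → f/11 → f/16 → f/22.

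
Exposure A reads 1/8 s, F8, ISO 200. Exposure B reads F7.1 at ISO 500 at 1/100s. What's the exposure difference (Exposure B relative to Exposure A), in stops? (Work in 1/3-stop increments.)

2 stops darker

Aperture: f/8 → f/7.1 — 1/3 stop larger aperture (brighter).
Shutter speed: 1/8 → 1/10 → 1/13 → 1/15 → 1/20 → 1/25 → 1/30 → 1/40 → 1/50 → 1/60 → 1/80 → 1/100 — 3 2/3 stops faster (darker).
ISO: 200 → 250 → 320 → 400 → 500 — 1 1/3 stops higher (brighter).
Net: +1/3 −3 2/3 +1 1/3 = −2 stops.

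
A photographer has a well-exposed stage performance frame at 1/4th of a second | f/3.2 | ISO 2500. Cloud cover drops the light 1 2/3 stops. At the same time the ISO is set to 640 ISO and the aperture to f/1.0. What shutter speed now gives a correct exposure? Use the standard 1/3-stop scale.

0.3 s

Scene light: 1 2/3 stops darker.
ISO: 2500 → 2000 → 1600 → 1250 → 1000 → 800 → 640 — 2 stops lower (darker).
Aperture: f/3.2 → f/2.8 → f/2.5 → f/2.2 → f/2 → f/1.8 → f/1.6 → f/1.4 → f/1.2 → f/1.1 → f/1.0 — 3 1/3 stops larger aperture (brighter).
Net so far: 1/3 stop darker. Shutter speed: 1/4 → 0.3.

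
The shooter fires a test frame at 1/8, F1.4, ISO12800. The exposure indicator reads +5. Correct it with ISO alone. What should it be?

Overexposed by 5 stops → need 5 stops darker.
ISO: 12800 → 6400 → 3200 → 1600 → 800 → 400.

ISO 400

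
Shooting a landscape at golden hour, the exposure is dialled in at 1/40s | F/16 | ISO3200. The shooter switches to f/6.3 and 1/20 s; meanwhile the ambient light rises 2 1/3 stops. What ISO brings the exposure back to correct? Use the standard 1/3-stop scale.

ISO 50

Scene light: 2 1/3 stops brighter.
Aperture: f/16 → f/14 → f/13 → f/11 → f/10 → f/9 → f/8 → f/7.1 → f/6.3 — 2 2/3 stops wider (brighter).
Shutter speed: 1/40 → 1/30 → 1/25 → 1/20 — 1 stop longer (brighter).
Net so far: 6 stops brighter. ISO: 3200 → 2500 → 2000 → 1600 → 1250 → 1000 → 800 → 640 → 500 → 400 → 320 → 250 → 200 → 160 → 125 → 100 → 80 → 64 → 50.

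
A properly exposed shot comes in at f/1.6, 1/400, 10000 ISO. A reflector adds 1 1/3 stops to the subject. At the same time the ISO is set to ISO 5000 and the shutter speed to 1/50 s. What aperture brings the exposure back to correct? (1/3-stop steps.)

Scene light: 1 1/3 stops brighter.
ISO: 10000 → 8000 → 6400 → 5000 — 1 stop dropped (darker).
Shutter speed: 1/400 → 1/320 → 1/250 → 1/200 → 1/160 → 1/125 → 1/100 → 1/80 → 1/60 → 1/50 — 3 stops slower (brighter).
Net so far: 3 1/3 stops brighter. Aperture: f/1.6 → f/1.8 → f/2 → f/2.2 → f/2.5 → f/2.8 → f/3.2 → f/3.5 → f/4 → f/4.5 → f/5.

f/5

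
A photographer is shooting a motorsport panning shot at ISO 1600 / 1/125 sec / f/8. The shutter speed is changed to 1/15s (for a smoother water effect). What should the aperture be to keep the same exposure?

f/22

Shutter speed: 1/125 → 1/60 → 1/30 → 1/15 — 3 stops longer (brighter).
Need 3 stops darker from the aperture: f/8 → f/11 → f/16 → f/22.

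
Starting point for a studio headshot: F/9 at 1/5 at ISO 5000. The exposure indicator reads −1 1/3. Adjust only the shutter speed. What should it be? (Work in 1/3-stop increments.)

Underexposed by 1 1/3 stops → need 1 1/3 stops brighter.
Shutter speed: 1/5 → 1/4 → 0.3 → 0.4 → 0.5.

0.5 s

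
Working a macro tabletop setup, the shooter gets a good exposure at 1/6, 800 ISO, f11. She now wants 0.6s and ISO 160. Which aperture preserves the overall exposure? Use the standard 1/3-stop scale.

f/10

Shutter speed: 1/6 → 1/5 → 1/4 → 0.3 → 0.4 → 0.5 → 0.6 — 2 stops longer (brighter).
ISO: 800 → 640 → 500 → 400 → 320 → 250 → 200 → 160 — 2 1/3 stops lower (darker).
Net change so far: 1/3 stop darker. Offset with the aperture: f/11 → f/10.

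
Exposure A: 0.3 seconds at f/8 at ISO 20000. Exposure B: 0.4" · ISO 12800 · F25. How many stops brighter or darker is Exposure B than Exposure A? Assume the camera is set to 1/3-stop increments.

3 2/3 stops darker

Aperture: f/8 → f/9 → f/10 → f/11 → f/13 → f/14 → f/16 → f/18 → f/20 → f/22 → f/25 — 3 1/3 stops stopped down (darker).
Shutter speed: 0.3 → 0.4 — 1/3 stop slower (brighter).
ISO: 20000 → 16000 → 12800 — 2/3 stop lower (darker).
Net: −3 1/3 +1/3 −2/3 = −3 2/3 stops.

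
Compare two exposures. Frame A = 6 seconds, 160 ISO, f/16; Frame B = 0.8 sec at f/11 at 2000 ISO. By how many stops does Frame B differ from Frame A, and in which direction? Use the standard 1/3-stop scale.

1 2/3 stops brighter

Aperture: f/16 → f/14 → f/13 → f/11 — 1 stop larger aperture (brighter).
Shutter speed: 6 → 5 → 4 → 3.2 → 2.5 → 2 → 1.6 → 1.3 → 1 → 0.8 — 3 stops faster (darker).
ISO: 160 → 200 → 250 → 320 → 400 → 500 → 640 → 800 → 1000 → 1250 → 1600 → 2000 — 3 2/3 stops higher (brighter).
Net: +1 −3 +3 2/3 = +1 2/3 stops.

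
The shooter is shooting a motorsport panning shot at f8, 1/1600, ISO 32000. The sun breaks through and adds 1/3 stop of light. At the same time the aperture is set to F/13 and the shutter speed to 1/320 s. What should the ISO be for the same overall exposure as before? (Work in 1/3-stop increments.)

ISO 12800

Scene light: 1/3 stop brighter.
Aperture: f/8 → f/9 → f/10 → f/11 → f/13 — 1 1/3 stops stopped down (darker).
Shutter speed: 1/1600 → 1/1250 → 1/1000 → 1/800 → 1/640 → 1/500 → 1/400 → 1/320 — 2 1/3 stops slower (brighter).
Net so far: 1 1/3 stops brighter. ISO: 32000 → 25600 → 20000 → 16000 → 12800.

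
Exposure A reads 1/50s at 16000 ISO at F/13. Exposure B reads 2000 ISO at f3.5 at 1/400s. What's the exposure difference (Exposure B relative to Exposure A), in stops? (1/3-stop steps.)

2 1/3 stops darker

Aperture: f/13 → f/11 → f/10 → f/9 → f/8 → f/7.1 → f/6.3 → f/5.6 → f/5 → f/4.5 → f/4 → f/3.5 — 3 2/3 stops wider (brighter).
Shutter speed: 1/50 → 1/60 → 1/80 → 1/100 → 1/125 → 1/160 → 1/200 → 1/250 → 1/320 → 1/400 — 3 stops shorter (darker).
ISO: 16000 → 12800 → 10000 → 8000 → 6400 → 5000 → 4000 → 3200 → 2500 → 2000 — 3 stops lower (darker).
Net: +3 2/3 −3 −3 = −2 1/3 stops.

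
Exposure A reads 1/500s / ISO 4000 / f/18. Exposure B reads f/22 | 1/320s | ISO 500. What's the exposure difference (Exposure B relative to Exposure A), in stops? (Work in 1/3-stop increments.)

3 stops darker

Aperture: f/18 → f/20 → f/22 — 2/3 stop stopped down (darker).
Shutter speed: 1/500 → 1/400 → 1/320 — 2/3 stop slower (brighter).
ISO: 4000 → 3200 → 2500 → 2000 → 1600 → 1250 → 1000 → 800 → 640 → 500 — 3 stops dropped (darker).
Net: −2/3 +2/3 −3 = −3 stops.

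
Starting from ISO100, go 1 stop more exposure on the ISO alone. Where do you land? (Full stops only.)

ISO 200

ISO: 100 → 200 — 1 stop higher (brighter).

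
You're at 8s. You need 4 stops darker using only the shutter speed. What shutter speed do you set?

1/2s

Shutter speed: 8 → 4 → 2 → 1 → 1/2 — 4 stops faster (darker).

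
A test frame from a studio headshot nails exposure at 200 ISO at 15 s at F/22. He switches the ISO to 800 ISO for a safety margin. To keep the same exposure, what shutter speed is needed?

4 s

ISO: 200 → 400 → 800 — 2 stops raised (brighter).
Need 2 stops darker from the shutter speed: 15 → 8 → 4.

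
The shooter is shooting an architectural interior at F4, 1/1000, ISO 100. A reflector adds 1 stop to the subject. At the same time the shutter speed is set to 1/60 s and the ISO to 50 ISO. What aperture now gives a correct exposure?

f/16

Scene light: 1 stop brighter.
Shutter speed: 1/1000 → 1/500 → 1/250 → 1/125 → 1/60 — 4 stops longer (brighter).
ISO: 100 → 50 — 1 stop lower (darker).
Net so far: 4 stops brighter. Aperture: f/4 → f/5.6 → f/8 → f/11 → f/16.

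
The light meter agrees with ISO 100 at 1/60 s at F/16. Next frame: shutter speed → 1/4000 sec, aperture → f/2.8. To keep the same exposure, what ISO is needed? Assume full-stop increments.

ISO 200

Shutter speed: 1/60 → 1/125 → 1/250 → 1/500 → 1/1000 → 1/2000 → 1/4000 — 6 stops shorter (darker).
Aperture: f/16 → f/11 → f/8 → f/5.6 → f/4 → f/2.8 — 5 stops opened up (brighter).
Net change so far: 1 stop darker. Offset with the ISO: 100 → 200.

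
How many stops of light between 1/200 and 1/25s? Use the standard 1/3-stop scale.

3 stops

1/200 → 1/160 → 1/125 → 1/100 → 1/80 → 1/60 → 1/50 → 1/40 → 1/30 → 1/25 — count the steps: 9 third-stops = 3 stops.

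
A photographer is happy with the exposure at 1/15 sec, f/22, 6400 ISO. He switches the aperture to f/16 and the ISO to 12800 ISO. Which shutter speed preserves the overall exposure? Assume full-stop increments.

Aperture: f/22 → f/16 — 1 stop larger aperture (brighter).
ISO: 6400 → 12800 — 1 stop raised (brighter).
Net change so far: 2 stops brighter. Offset with the shutter speed: 1/15 → 1/30 → 1/60.

1/60s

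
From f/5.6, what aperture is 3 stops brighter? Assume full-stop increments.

f/2

Aperture: f/5.6 → f/4 → f/2.8 → f/2 — 3 stops wider (brighter).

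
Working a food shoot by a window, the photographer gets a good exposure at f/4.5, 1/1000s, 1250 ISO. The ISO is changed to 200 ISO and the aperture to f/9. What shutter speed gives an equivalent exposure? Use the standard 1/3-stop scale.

ISO: 1250 → 1000 → 800 → 640 → 500 → 400 → 320 → 250 → 200 — 2 2/3 stops dropped (darker).
Aperture: f/4.5 → f/5 → f/5.6 → f/6.3 → f/7.1 → f/8 → f/9 — 2 stops stopped down (darker).
Net change so far: 4 2/3 stops darker. Offset with the shutter speed: 1/1000 → 1/800 → 1/640 → 1/500 → 1/400 → 1/320 → 1/250 → 1/200 → 1/160 → 1/125 → 1/100 → 1/80 → 1/60 → 1/50 → 1/40.

1/40s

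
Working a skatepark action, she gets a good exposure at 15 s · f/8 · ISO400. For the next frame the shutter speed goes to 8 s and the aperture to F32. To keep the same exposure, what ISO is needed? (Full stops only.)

Shutter speed: 15 → 8 — 1 stop faster (darker).
Aperture: f/8 → f/11 → f/16 → f/22 → f/32 — 4 stops narrower (darker).
Net change so far: 5 stops darker. Offset with the ISO: 400 → 800 → 1600 → 3200 → 6400 → 12800.

ISO 12800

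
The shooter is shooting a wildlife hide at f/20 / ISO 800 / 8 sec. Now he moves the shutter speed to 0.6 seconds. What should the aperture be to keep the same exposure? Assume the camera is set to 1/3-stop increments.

Shutter speed: 8 → 6 → 5 → 4 → 3.2 → 2.5 → 2 → 1.6 → 1.3 → 1 → 0.8 → 0.6 — 3 2/3 stops shorter (darker).
Need 3 2/3 stops brighter from the aperture: f/20 → f/18 → f/16 → f/14 → f/13 → f/11 → f/10 → f/9 → f/8 → f/7.1 → f/6.3 → f/5.6.

f/5.6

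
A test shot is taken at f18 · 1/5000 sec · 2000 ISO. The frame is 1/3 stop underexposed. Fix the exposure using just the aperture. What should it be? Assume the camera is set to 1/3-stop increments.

Underexposed by 1/3 stop → need 1/3 stop brighter.
Aperture: f/18 → f/16.

f/16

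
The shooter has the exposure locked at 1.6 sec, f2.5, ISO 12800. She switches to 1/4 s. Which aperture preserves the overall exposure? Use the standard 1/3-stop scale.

f/1.0

Shutter speed: 1.6 → 1.3 → 1 → 0.8 → 0.6 → 0.5 → 0.4 → 0.3 → 1/4 — 2 2/3 stops shorter (darker).
Need 2 2/3 stops brighter from the aperture: f/2.5 → f/2.2 → f/2 → f/1.8 → f/1.6 → f/1.4 → f/1.2 → f/1.1 → f/1.0.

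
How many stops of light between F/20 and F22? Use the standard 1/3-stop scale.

1/3 stop

f/20 → f/22 — count the steps: 1 third-stops = 1/3 stop.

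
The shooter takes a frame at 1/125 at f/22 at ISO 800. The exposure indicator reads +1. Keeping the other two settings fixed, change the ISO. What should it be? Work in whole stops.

Overexposed by 1 stop → need 1 stop darker.
ISO: 800 → 400.

ISO 400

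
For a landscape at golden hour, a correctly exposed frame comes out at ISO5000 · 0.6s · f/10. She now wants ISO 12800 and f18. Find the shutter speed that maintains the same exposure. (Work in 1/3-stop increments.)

0.8 s

ISO: 5000 → 6400 → 8000 → 10000 → 12800 — 1 1/3 stops raised (brighter).
Aperture: f/10 → f/11 → f/13 → f/14 → f/16 → f/18 — 1 2/3 stops smaller aperture (darker).
Net change so far: 1/3 stop darker. Offset with the shutter speed: 0.6 → 0.8.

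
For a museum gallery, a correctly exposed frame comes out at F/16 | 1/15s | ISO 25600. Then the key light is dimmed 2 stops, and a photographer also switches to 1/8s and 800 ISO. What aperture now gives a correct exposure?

f/2

Scene light: 2 stops darker.
Shutter speed: 1/15 → 1/8 — 1 stop longer (brighter).
ISO: 25600 → 12800 → 6400 → 3200 → 1600 → 800 — 5 stops dropped (darker).
Net so far: 6 stops darker. Aperture: f/16 → f/11 → f/8 → f/5.6 → f/4 → f/2.8 → f/2.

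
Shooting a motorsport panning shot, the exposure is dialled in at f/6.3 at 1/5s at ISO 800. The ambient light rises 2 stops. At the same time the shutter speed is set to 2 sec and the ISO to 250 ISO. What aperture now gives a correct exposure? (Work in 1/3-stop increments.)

Scene light: 2 stops brighter.
Shutter speed: 1/5 → 1/4 → 0.3 → 0.4 → 0.5 → 0.6 → 0.8 → 1 → 1.3 → 1.6 → 2 — 3 1/3 stops longer (brighter).
ISO: 800 → 640 → 500 → 400 → 320 → 250 — 1 2/3 stops dropped (darker).
Net so far: 3 2/3 stops brighter. Aperture: f/6.3 → f/7.1 → f/8 → f/9 → f/10 → f/11 → f/13 → f/14 → f/16 → f/18 → f/20 → f/22.

f/22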